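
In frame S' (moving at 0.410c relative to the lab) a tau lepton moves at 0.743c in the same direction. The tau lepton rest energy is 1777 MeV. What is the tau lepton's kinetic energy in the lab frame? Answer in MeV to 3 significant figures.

u_lab = (0.743 + 0.410)/(1 + 0.743×0.410) = 0.883775
γ = 1/√(1 − 0.883775²) = 2.1372
K = (γ − 1)m₀c² = (2.1372 − 1) × 1777 = 1.1372 × 1777 = 2020 MeV

K ≈ 2020 MeV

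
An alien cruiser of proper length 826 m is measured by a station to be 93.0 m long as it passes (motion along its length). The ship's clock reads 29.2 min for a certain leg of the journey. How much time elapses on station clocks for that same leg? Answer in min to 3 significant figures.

Length contraction ⇒ γ = L₀/L = 826/93.0 = 8.8817
Time dilation: Δt = γτ₀ = 8.8817 × 29.2 min = 259 min

Δt ≈ 259 min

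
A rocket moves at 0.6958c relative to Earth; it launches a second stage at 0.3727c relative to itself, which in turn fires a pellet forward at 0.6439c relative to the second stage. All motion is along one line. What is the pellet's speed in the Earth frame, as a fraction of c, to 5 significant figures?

Compose boost 2: (0.3727 + 0.6958)/(1 + 0.3727×0.6958) = 1.0685/1.259325 = 0.8484706
Compose boost 3: (0.6439 + 0.8484706)/(1 + 0.6439×0.8484706) = 1.492371/1.546330 = 0.96510

u ≈ 0.96510c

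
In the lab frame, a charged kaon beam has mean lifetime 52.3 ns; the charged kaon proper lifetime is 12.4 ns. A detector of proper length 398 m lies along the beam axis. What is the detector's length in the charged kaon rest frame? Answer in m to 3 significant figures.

L ≈ 94.4 m

Time dilation ⇒ γ = Δt/τ₀ = 52.3/12.4 = 4.2177
Length contraction: L = L₀/γ = 398/4.2177 = 94.4 m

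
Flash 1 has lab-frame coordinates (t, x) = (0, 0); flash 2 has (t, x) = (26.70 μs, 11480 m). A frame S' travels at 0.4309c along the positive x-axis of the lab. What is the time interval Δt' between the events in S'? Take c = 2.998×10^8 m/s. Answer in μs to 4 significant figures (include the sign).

γ = 1/√(1 − 0.4309²) = 1.10816
Δt' = γ(Δt − vΔx/c²) = 1.10816 × (26.70 μs − 0.4309×11480 m / (2.998×10^8 m/s))
= 1.10816 × (10.1999 μs) = 11.30 μs

Δt' ≈ 11.30 μs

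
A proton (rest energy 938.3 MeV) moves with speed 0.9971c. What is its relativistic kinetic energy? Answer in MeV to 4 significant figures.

K ≈ 11390 MeV

γ = 1/√(1 − 0.9971²) = 13.1402
K = (γ − 1)m₀c² = (13.1402 − 1) × 938.3 MeV = 12.1402 × 938.3 MeV = 11390 MeV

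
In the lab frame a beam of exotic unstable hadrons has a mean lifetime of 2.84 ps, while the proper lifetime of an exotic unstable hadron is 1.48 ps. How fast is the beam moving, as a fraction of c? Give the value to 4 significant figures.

β ≈ 0.8535

γ = Δt/τ₀ = 2.84/1.48 = 1.91892
β = √(1 − 1/γ²) = √(1 − 1/1.91892²) = 0.8535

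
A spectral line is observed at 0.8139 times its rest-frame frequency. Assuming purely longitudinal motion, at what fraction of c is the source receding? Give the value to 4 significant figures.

β ≈ 0.2031

f_obs/f_src = √((1−β)/(1+β)) = 0.8139  ⇒  (1−β)/(1+β) = 0.662433
β = |1 − D²|/(1 + D²) = |1 − 0.662433|/(1 + 0.662433) = 0.2031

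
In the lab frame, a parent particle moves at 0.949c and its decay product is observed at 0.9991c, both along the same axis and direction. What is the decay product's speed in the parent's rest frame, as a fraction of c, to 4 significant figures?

u' ≈ 0.9662c

Inverse velocity addition: u' = (u − v)/(1 − uv/c²)
= (0.9991 − 0.949)/(1 − 0.9991×0.949) = 0.05010/0.0518541 = 0.9662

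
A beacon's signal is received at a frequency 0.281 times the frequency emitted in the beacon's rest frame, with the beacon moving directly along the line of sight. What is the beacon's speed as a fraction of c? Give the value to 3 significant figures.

f_obs/f_src = √((1−β)/(1+β)) = 0.281  ⇒  (1−β)/(1+β) = 0.078961
β = |1 − D²|/(1 + D²) = |1 − 0.078961|/(1 + 0.078961) = 0.854

β ≈ 0.854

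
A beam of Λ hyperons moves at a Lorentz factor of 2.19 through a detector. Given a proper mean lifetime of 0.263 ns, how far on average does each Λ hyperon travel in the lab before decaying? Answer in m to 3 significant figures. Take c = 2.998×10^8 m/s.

d ≈ 0.154 m

β = √(1 − 1/γ²) = √(1 − 1/2.19²) = 0.88966
Dilated lifetime: Δt = γτ₀ = 2.19 × 0.263 ns = 0.57597 ns
d = vΔt = 0.88966c × 0.57597 ns = 2.6672×10^8 m/s × 5.7597×10^-10 s = 0.154 m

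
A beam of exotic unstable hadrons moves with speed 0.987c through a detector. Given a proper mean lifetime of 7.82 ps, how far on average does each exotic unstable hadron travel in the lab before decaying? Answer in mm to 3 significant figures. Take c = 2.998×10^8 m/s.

d ≈ 14.4 mm

γ = 1/√(1 − 0.987²) = 6.2220
Dilated lifetime: Δt = γτ₀ = 6.2220 × 7.82 ps = 48.656 ps
d = vΔt = 0.987c × 48.656 ps = 2.9590×10^8 m/s × 4.8656×10^-11 s = 14.4 mm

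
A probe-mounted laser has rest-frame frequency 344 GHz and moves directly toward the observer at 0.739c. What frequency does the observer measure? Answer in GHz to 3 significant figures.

f_obs ≈ 888 GHz

Relativistic Doppler: f_obs = f_src √((1+β)/(1−β))
= 344 × √(1.7390/0.26100) = 344 × 2.5812 = 888 GHz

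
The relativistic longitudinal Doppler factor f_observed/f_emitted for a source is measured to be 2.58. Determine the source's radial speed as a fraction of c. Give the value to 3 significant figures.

β ≈ 0.739

f_obs/f_src = √((1+β)/(1−β)) = 2.58  ⇒  (1+β)/(1−β) = 6.6564
β = |1 − D²|/(1 + D²) = |1 − 6.6564|/(1 + 6.6564) = 0.739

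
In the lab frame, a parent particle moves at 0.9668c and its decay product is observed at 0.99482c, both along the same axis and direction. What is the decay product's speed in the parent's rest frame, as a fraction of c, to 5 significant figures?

u' ≈ 0.73335c

Inverse velocity addition: u' = (u − v)/(1 − uv/c²)
= (0.99482 − 0.9668)/(1 − 0.99482×0.9668) = 0.028020/0.03820802 = 0.73335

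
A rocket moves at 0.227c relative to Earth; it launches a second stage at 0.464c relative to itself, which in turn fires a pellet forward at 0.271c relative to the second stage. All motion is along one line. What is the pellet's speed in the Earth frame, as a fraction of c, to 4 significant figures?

u ≈ 0.7663c

Compose boost 2: (0.464 + 0.227)/(1 + 0.464×0.227) = 0.6910/1.10533 = 0.625154
Compose boost 3: (0.271 + 0.625154)/(1 + 0.271×0.625154) = 0.896154/1.16942 = 0.7663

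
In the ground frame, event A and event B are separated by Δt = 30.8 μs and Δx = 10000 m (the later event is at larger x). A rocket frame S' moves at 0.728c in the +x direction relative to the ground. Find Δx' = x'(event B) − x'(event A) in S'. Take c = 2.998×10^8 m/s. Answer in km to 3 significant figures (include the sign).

Δx' ≈ 4.78 km

γ = 1/√(1 − 0.728²) = 1.4586
Δx' = γ(Δx − vΔt) = 1.4586 × (10000 m − 0.728×(2.998×10^8 m/s)×30.8×10^-6 s)
= 1.4586 × (3277.8 m) = 4.78 km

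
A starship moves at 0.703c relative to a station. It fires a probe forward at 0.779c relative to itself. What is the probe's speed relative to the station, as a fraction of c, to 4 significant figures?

Relativistic velocity addition: u = (u' + v)/(1 + u'v/c²)
= (0.779 + 0.703)/(1 + 0.779×0.703) = 1.482/1.54764 = 0.9576

u ≈ 0.9576c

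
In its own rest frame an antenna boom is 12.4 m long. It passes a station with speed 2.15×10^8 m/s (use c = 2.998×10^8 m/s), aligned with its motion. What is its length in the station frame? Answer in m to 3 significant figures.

β = v/c = 2.15×10^8 / 2.998×10^8 = 0.71714
γ = 1/√(1 − 0.71714²) = 1.4349
Length contraction: L = L₀/γ = 12.4/1.4349 = 8.64 m

L ≈ 8.64 m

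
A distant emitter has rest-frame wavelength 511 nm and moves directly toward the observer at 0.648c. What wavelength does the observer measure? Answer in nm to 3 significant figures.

Relativistic Doppler: λ_obs = λ_src √((1−β)/(1+β))
= 511 × √(0.35200/1.6480) = 511 × 0.46216 = 236 nm

λ_obs ≈ 236 nm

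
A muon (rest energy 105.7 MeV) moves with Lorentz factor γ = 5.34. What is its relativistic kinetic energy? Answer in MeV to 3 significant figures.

γ = 5.34 (given)
K = (γ − 1)m₀c² = (5.34 − 1) × 105.7 MeV = 4.3400 × 105.7 MeV = 459 MeV

K ≈ 459 MeV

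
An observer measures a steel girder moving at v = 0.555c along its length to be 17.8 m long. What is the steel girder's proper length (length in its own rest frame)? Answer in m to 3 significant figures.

γ = 1/√(1 − 0.555²) = 1.2021
L₀ = γL = 1.2021 × 17.8 = 21.4 m

L₀ ≈ 21.4 m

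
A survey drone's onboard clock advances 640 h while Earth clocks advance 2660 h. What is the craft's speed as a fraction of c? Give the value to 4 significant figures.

γ = Δt/τ₀ = 2660/640 = 4.15625
β = √(1 − 1/γ²) = √(1 − 1/4.15625²) = 0.9706

β ≈ 0.9706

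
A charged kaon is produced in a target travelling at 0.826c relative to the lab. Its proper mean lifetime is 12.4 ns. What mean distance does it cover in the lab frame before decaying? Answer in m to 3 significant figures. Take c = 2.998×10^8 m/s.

d ≈ 5.45 m

γ = 1/√(1 − 0.826²) = 1.7741
Dilated lifetime: Δt = γτ₀ = 1.7741 × 12.4 ns = 21.999 ns
d = vΔt = 0.826c × 21.999 ns = 2.4763×10^8 m/s × 2.1999×10^-8 s = 5.45 m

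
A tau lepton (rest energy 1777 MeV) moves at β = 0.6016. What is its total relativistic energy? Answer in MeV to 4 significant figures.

γ = 1/√(1 − 0.6016²) = 1.25188
E = γm₀c² = 1.25188 × 1777 MeV = 2225 MeV

E ≈ 2225 MeV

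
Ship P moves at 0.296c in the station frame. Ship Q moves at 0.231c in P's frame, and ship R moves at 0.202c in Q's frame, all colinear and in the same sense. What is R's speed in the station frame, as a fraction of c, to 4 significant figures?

Compose boost 2: (0.231 + 0.296)/(1 + 0.231×0.296) = 0.5270/1.06838 = 0.493272
Compose boost 3: (0.202 + 0.493272)/(1 + 0.202×0.493272) = 0.695272/1.09964 = 0.6323

u ≈ 0.6323c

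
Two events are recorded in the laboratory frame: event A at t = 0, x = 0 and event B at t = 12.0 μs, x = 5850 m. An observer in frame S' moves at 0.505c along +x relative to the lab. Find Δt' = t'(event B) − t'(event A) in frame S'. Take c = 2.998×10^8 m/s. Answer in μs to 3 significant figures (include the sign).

γ = 1/√(1 − 0.505²) = 1.1586
Δt' = γ(Δt − vΔx/c²) = 1.1586 × (12.0 μs − 0.505×5850 m / (2.998×10^8 m/s))
= 1.1586 × (2.1459 μs) = 2.49 μs

Δt' ≈ 2.49 μs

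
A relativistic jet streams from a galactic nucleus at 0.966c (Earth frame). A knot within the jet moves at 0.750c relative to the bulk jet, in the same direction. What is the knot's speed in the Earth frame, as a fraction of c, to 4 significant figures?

u ≈ 0.9951c

Relativistic velocity addition: u = (u' + v)/(1 + u'v/c²)
= (0.750 + 0.966)/(1 + 0.750×0.966) = 1.716/1.72450 = 0.9951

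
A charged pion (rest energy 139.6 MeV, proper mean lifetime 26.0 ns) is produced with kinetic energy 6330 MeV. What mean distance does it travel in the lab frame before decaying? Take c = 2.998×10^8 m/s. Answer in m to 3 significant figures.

d ≈ 361 m

γ = 1 + K/(m₀c²) = 1 + 6330/139.6 = 46.344
β = √(1 − 1/γ²) = 0.99977
Dilated lifetime: γτ₀ = 46.344 × 26.0 ns = 1204.9 ns
d = βc·γτ₀ = 0.99977 × (2.998×10^8 m/s) × 1.2049×10^-6 s = 361 m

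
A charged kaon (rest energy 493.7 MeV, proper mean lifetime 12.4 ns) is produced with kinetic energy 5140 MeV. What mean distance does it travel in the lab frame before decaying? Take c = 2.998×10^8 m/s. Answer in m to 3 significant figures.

d ≈ 42.3 m

γ = 1 + K/(m₀c²) = 1 + 5140/493.7 = 11.411
β = √(1 − 1/γ²) = 0.99615
Dilated lifetime: γτ₀ = 11.411 × 12.4 ns = 141.50 ns
d = βc·γτ₀ = 0.99615 × (2.998×10^8 m/s) × 1.4150×10^-7 s = 42.3 m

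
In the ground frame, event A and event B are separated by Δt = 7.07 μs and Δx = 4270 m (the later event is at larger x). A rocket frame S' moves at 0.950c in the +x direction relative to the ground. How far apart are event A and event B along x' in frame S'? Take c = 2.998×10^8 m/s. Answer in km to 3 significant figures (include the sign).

γ = 1/√(1 − 0.950²) = 3.2026
Δx' = γ(Δx − vΔt) = 3.2026 × (4270 m − 0.950×(2.998×10^8 m/s)×7.07×10^-6 s)
= 3.2026 × (2256.4 m) = 7.23 km

Δx' ≈ 7.23 km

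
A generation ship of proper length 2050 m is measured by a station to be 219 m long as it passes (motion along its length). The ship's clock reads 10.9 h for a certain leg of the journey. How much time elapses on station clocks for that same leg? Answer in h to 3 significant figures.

Length contraction ⇒ γ = L₀/L = 2050/219 = 9.3607
Time dilation: Δt = γτ₀ = 9.3607 × 10.9 h = 102 h

Δt ≈ 102 h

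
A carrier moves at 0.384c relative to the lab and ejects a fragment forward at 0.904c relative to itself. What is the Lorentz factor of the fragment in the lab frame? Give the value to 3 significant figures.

u_lab = (0.904 + 0.384)/(1 + 0.904×0.384) = 1.288/1.34714 = 0.956102
γ = 1/√(1 − 0.956102²) = 3.41

γ ≈ 3.41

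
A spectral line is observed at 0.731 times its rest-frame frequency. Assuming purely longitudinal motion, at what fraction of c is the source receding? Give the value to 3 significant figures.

f_obs/f_src = √((1−β)/(1+β)) = 0.731  ⇒  (1−β)/(1+β) = 0.53436
β = |1 − D²|/(1 + D²) = |1 − 0.53436|/(1 + 0.53436) = 0.303

β ≈ 0.303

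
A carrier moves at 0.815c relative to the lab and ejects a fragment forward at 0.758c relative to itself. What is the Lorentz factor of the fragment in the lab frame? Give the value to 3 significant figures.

u_lab = (0.758 + 0.815)/(1 + 0.758×0.815) = 1.573/1.61777 = 0.972326
γ = 1/√(1 − 0.972326²) = 4.28

γ ≈ 4.28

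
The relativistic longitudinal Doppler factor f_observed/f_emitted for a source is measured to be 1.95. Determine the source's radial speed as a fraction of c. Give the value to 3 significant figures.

f_obs/f_src = √((1+β)/(1−β)) = 1.95  ⇒  (1+β)/(1−β) = 3.8025
β = |1 − D²|/(1 + D²) = |1 − 3.8025|/(1 + 3.8025) = 0.584

β ≈ 0.584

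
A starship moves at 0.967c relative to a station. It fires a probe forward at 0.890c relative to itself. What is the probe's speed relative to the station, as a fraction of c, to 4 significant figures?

Relativistic velocity addition: u = (u' + v)/(1 + u'v/c²)
= (0.890 + 0.967)/(1 + 0.890×0.967) = 1.857/1.86063 = 0.9980

u ≈ 0.9980c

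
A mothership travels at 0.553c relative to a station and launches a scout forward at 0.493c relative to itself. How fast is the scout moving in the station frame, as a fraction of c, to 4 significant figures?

u ≈ 0.8219c

Compose boost 2: (0.493 + 0.553)/(1 + 0.493×0.553) = 1.046/1.27263 = 0.8219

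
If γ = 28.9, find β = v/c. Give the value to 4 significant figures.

β ≈ 0.9994

β = √(1 − 1/γ²) = √(1 − 1/28.9²) = √(0.998803) = 0.9994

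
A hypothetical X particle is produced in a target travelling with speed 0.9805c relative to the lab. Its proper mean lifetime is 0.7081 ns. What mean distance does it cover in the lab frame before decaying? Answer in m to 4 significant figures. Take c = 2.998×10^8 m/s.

γ = 1/√(1 − 0.9805²) = 5.08856
Dilated lifetime: Δt = γτ₀ = 5.08856 × 0.7081 ns = 3.60321 ns
d = vΔt = 0.9805c × 3.60321 ns = 2.93954×10^8 m/s × 3.60321×10^-9 s = 1.059 m

d ≈ 1.059 m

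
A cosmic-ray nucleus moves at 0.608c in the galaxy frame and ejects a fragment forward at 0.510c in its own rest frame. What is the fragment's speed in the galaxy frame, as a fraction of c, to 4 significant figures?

Compose boost 2: (0.510 + 0.608)/(1 + 0.510×0.608) = 1.118/1.31008 = 0.8534

u ≈ 0.8534c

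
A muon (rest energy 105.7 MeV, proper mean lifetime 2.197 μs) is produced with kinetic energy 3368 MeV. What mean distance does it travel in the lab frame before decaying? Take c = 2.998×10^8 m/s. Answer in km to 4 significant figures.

γ = 1 + K/(m₀c²) = 1 + 3368/105.7 = 32.8638
β = √(1 − 1/γ²) = 0.999537
Dilated lifetime: γτ₀ = 32.8638 × 2.197 μs = 72.2017 μs
d = βc·γτ₀ = 0.999537 × (2.998×10^8 m/s) × 7.22017×10^-5 s = 21.64 km

d ≈ 21.64 km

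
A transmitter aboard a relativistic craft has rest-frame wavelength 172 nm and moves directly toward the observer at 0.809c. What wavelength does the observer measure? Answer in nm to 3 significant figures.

Relativistic Doppler: λ_obs = λ_src √((1−β)/(1+β))
= 172 × √(0.19100/1.8090) = 172 × 0.32494 = 55.9 nm

λ_obs ≈ 55.9 nm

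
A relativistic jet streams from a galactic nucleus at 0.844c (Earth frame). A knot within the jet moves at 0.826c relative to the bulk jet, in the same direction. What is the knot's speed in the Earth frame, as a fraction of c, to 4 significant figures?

u ≈ 0.9840c

Relativistic velocity addition: u = (u' + v)/(1 + u'v/c²)
= (0.826 + 0.844)/(1 + 0.826×0.844) = 1.670/1.69714 = 0.9840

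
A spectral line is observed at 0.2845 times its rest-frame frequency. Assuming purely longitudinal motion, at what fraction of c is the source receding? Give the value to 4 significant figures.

f_obs/f_src = √((1−β)/(1+β)) = 0.2845  ⇒  (1−β)/(1+β) = 0.0809402
β = |1 − D²|/(1 + D²) = |1 − 0.0809402|/(1 + 0.0809402) = 0.8502

β ≈ 0.8502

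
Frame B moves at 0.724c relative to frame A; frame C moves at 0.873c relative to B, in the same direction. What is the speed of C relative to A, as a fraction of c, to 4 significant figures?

u ≈ 0.9785c

Compose boost 2: (0.873 + 0.724)/(1 + 0.873×0.724) = 1.597/1.63205 = 0.9785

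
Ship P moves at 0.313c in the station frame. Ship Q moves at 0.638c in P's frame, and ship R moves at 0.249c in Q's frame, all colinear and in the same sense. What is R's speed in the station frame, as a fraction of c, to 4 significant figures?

u ≈ 0.8700c

Compose boost 2: (0.638 + 0.313)/(1 + 0.638×0.313) = 0.9510/1.19969 = 0.792702
Compose boost 3: (0.249 + 0.792702)/(1 + 0.249×0.792702) = 1.04170/1.19738 = 0.8700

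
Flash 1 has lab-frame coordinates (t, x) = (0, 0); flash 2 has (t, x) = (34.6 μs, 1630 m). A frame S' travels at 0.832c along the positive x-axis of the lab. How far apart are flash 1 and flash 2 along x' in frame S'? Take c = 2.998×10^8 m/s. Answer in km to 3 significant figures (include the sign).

Δx' ≈ -12.6 km

γ = 1/√(1 − 0.832²) = 1.8025
Δx' = γ(Δx − vΔt) = 1.8025 × (1630 m − 0.832×(2.998×10^8 m/s)×34.6×10^-6 s)
= 1.8025 × (-7000.4 m) = -12.6 km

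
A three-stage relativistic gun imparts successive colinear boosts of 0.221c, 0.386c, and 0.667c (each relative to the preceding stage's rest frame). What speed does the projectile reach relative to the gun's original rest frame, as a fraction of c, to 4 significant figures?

u ≈ 0.8931c

Compose boost 2: (0.386 + 0.221)/(1 + 0.386×0.221) = 0.6070/1.08531 = 0.559289
Compose boost 3: (0.667 + 0.559289)/(1 + 0.667×0.559289) = 1.22629/1.37305 = 0.8931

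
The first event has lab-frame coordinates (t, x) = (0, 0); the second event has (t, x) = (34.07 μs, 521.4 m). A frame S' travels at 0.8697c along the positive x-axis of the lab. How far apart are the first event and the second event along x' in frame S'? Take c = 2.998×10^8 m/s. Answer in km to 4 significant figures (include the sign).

Δx' ≈ -16.94 km

γ = 1/√(1 − 0.8697²) = 2.02601
Δx' = γ(Δx − vΔt) = 2.02601 × (521.4 m − 0.8697×(2.998×10^8 m/s)×34.07×10^-6 s)
= 2.02601 × (-8361.88 m) = -16.94 km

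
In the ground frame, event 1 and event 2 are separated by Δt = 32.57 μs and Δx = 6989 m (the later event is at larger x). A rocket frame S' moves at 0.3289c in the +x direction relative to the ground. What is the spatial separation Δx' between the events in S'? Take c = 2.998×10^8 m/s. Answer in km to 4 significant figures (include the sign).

γ = 1/√(1 − 0.3289²) = 1.05891
Δx' = γ(Δx − vΔt) = 1.05891 × (6989 m − 0.3289×(2.998×10^8 m/s)×32.57×10^-6 s)
= 1.05891 × (3777.46 m) = 4.000 km

Δx' ≈ 4.000 km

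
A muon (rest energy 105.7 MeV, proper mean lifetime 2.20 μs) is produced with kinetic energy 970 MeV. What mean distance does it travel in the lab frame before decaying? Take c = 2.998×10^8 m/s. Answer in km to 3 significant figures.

d ≈ 6.68 km

γ = 1 + K/(m₀c²) = 1 + 970/105.7 = 10.177
β = √(1 − 1/γ²) = 0.99516
Dilated lifetime: γτ₀ = 10.177 × 2.20 μs = 22.389 μs
d = βc·γτ₀ = 0.99516 × (2.998×10^8 m/s) × 2.2389×10^-5 s = 6.68 km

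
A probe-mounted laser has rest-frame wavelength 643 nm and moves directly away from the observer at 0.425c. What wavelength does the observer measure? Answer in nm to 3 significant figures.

Relativistic Doppler: λ_obs = λ_src √((1+β)/(1−β))
= 643 × √(1.4250/0.57500) = 643 × 1.5742 = 1010 nm

λ_obs ≈ 1010 nm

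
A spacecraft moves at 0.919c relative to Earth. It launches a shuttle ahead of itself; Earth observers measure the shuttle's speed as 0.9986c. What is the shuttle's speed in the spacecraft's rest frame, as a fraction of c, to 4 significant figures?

Inverse velocity addition: u' = (u − v)/(1 − uv/c²)
= (0.9986 − 0.919)/(1 − 0.9986×0.919) = 0.07960/0.0822866 = 0.9674

u' ≈ 0.9674c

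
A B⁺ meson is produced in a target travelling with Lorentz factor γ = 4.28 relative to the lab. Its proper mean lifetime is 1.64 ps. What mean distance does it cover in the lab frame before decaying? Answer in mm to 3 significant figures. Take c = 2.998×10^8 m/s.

d ≈ 2.05 mm

β = √(1 − 1/γ²) = √(1 − 1/4.28²) = 0.97232
Dilated lifetime: Δt = γτ₀ = 4.28 × 1.64 ps = 7.0192 ps
d = vΔt = 0.97232c × 7.0192 ps = 2.9150×10^8 m/s × 7.0192×10^-12 s = 2.05 mm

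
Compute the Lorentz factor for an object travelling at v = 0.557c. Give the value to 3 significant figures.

γ ≈ 1.20

γ = 1/√(1 − β²) = 1/√(1 − 0.557²) = 1/√(0.68975) = 1.20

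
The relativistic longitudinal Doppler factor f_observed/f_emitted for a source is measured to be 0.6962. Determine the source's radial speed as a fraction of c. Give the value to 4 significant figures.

f_obs/f_src = √((1−β)/(1+β)) = 0.6962  ⇒  (1−β)/(1+β) = 0.484694
β = |1 − D²|/(1 + D²) = |1 − 0.484694|/(1 + 0.484694) = 0.3471

β ≈ 0.3471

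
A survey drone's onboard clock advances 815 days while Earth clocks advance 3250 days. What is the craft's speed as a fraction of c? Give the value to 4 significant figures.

β ≈ 0.9680

γ = Δt/τ₀ = 3250/815 = 3.98773
β = √(1 − 1/γ²) = √(1 − 1/3.98773²) = 0.9680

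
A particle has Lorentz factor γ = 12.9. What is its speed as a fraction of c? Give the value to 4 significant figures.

β ≈ 0.9970

β = √(1 − 1/γ²) = √(1 − 1/12.9²) = √(0.993991) = 0.9970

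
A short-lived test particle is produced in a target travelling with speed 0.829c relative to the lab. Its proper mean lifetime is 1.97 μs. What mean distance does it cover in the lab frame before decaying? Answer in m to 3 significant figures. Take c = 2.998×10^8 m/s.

d ≈ 875 m

γ = 1/√(1 − 0.829²) = 1.7881
Dilated lifetime: Δt = γτ₀ = 1.7881 × 1.97 μs = 3.5226 μs
d = vΔt = 0.829c × 3.5226 μs = 2.4853×10^8 m/s × 3.5226×10^-6 s = 875 m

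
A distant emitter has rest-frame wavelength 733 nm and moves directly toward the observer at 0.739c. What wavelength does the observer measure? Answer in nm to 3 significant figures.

λ_obs ≈ 284 nm

Relativistic Doppler: λ_obs = λ_src √((1−β)/(1+β))
= 733 × √(0.26100/1.7390) = 733 × 0.38741 = 284 nm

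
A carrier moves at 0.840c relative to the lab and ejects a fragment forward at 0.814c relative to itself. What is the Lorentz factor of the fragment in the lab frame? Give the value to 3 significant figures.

γ ≈ 5.34

u_lab = (0.814 + 0.840)/(1 + 0.814×0.840) = 1.654/1.68376 = 0.982325
γ = 1/√(1 − 0.982325²) = 5.34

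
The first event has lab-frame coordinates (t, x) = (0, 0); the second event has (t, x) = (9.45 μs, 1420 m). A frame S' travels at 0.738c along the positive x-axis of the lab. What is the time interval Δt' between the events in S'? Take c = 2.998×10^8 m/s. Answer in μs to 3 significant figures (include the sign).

Δt' ≈ 8.82 μs

γ = 1/√(1 − 0.738²) = 1.4819
Δt' = γ(Δt − vΔx/c²) = 1.4819 × (9.45 μs − 0.738×1420 m / (2.998×10^8 m/s))
= 1.4819 × (5.9545 μs) = 8.82 μs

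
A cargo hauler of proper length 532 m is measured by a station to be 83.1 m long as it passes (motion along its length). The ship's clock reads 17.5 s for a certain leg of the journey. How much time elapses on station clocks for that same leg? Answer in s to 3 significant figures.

Length contraction ⇒ γ = L₀/L = 532/83.1 = 6.4019
Time dilation: Δt = γτ₀ = 6.4019 × 17.5 s = 112 s

Δt ≈ 112 s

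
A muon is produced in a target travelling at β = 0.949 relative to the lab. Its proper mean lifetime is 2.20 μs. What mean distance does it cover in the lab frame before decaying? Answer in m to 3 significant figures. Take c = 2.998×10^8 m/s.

γ = 1/√(1 − 0.949²) = 3.1718
Dilated lifetime: Δt = γτ₀ = 3.1718 × 2.20 μs = 6.9780 μs
d = vΔt = 0.949c × 6.9780 μs = 2.8451×10^8 m/s × 6.9780×10^-6 s = 1990 m

d ≈ 1990 m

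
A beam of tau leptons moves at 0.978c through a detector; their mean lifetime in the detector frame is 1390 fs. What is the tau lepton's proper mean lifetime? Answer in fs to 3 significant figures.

τ₀ ≈ 290 fs

γ = 1/√(1 − 0.978²) = 4.7938
Proper time: τ₀ = Δt/γ = 1390/4.7938 = 290 fs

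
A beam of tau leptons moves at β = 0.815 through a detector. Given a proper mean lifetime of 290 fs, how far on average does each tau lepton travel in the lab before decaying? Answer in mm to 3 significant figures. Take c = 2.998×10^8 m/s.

d ≈ 0.122 mm

γ = 1/√(1 − 0.815²) = 1.7257
Dilated lifetime: Δt = γτ₀ = 1.7257 × 290 fs = 500.47 fs
d = vΔt = 0.815c × 500.47 fs = 2.4434×10^8 m/s × 5.0047×10^-13 s = 0.122 mm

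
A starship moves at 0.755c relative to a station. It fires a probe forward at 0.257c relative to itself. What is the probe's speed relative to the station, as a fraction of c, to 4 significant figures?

u ≈ 0.8475c

Relativistic velocity addition: u = (u' + v)/(1 + u'v/c²)
= (0.257 + 0.755)/(1 + 0.257×0.755) = 1.012/1.19403 = 0.8475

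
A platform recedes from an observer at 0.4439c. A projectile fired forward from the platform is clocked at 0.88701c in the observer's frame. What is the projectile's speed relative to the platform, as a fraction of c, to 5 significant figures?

Inverse velocity addition: u' = (u − v)/(1 − uv/c²)
= (0.88701 − 0.4439)/(1 − 0.88701×0.4439) = 0.44311/0.6062563 = 0.73090

u' ≈ 0.73090c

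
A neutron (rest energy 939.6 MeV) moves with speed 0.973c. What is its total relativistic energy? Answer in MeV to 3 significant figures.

E ≈ 4070 MeV

γ = 1/√(1 − 0.973²) = 4.3327
E = γm₀c² = 4.3327 × 939.6 MeV = 4070 MeV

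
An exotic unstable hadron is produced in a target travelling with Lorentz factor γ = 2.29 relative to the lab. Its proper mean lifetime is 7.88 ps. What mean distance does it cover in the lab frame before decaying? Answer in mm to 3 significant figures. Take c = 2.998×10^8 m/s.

d ≈ 4.87 mm

β = √(1 − 1/γ²) = √(1 − 1/2.29²) = 0.89962
Dilated lifetime: Δt = γτ₀ = 2.29 × 7.88 ps = 18.045 ps
d = vΔt = 0.89962c × 18.045 ps = 2.6970×10^8 m/s × 1.8045×10^-11 s = 4.87 mm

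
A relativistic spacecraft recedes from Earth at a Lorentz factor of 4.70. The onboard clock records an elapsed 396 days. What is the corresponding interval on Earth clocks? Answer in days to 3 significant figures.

Δt ≈ 1860 days

γ = 4.70 (given)
Time dilation: Δt = γτ₀ = 4.70 × 396 days = 1860 days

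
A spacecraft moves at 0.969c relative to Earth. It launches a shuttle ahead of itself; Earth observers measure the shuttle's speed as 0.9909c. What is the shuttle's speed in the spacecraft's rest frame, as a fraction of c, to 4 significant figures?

Inverse velocity addition: u' = (u − v)/(1 − uv/c²)
= (0.9909 − 0.969)/(1 − 0.9909×0.969) = 0.02190/0.0398179 = 0.5500

u' ≈ 0.5500c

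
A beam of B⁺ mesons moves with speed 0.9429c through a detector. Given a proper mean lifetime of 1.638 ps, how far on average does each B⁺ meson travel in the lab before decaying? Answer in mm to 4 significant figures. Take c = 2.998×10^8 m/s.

γ = 1/√(1 − 0.9429²) = 3.00232
Dilated lifetime: Δt = γτ₀ = 3.00232 × 1.638 ps = 4.91780 ps
d = vΔt = 0.9429c × 4.91780 ps = 2.82681×10^8 m/s × 4.91780×10^-12 s = 1.390 mm

d ≈ 1.390 mm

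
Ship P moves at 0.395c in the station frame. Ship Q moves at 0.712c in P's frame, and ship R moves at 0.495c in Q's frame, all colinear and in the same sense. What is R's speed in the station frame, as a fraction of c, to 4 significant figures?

Compose boost 2: (0.712 + 0.395)/(1 + 0.712×0.395) = 1.107/1.28124 = 0.864007
Compose boost 3: (0.495 + 0.864007)/(1 + 0.495×0.864007) = 1.35901/1.42768 = 0.9519

u ≈ 0.9519c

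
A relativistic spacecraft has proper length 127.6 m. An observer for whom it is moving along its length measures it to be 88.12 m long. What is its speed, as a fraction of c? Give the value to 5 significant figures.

β ≈ 0.72324

γ = L₀/L = 127.6/88.12 = 1.448025
β = √(1 − 1/γ²) = 0.72324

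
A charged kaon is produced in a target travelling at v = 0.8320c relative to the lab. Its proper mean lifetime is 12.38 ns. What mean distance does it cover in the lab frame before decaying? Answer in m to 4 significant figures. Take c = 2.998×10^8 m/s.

γ = 1/√(1 − 0.8320²) = 1.80253
Dilated lifetime: Δt = γτ₀ = 1.80253 × 12.38 ns = 22.3153 ns
d = vΔt = 0.8320c × 22.3153 ns = 2.49434×10^8 m/s × 2.23153×10^-8 s = 5.566 m

d ≈ 5.566 m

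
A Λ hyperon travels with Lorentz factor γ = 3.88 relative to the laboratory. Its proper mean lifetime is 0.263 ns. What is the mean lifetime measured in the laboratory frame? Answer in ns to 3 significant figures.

Δt ≈ 1.02 ns

γ = 3.88 (given)
Time dilation: Δt = γτ₀ = 3.88 × 0.263 ns = 1.02 ns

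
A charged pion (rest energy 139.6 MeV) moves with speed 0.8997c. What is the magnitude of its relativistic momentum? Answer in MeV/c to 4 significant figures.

p ≈ 287.7 MeV/c

γ = 1/√(1 − 0.8997²) = 2.29090
p = γβm₀c = 2.29090 × 0.8997 × 139.6 MeV/c = 287.7 MeV/c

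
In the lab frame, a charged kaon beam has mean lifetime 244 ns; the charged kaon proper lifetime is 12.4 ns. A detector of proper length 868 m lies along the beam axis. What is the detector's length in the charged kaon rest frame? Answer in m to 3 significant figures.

L ≈ 44.1 m

Time dilation ⇒ γ = Δt/τ₀ = 244/12.4 = 19.677
Length contraction: L = L₀/γ = 868/19.677 = 44.1 m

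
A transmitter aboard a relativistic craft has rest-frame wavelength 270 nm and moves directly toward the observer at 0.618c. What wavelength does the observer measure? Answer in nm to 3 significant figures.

Relativistic Doppler: λ_obs = λ_src √((1−β)/(1+β))
= 270 × √(0.38200/1.6180) = 270 × 0.48589 = 131 nm

λ_obs ≈ 131 nm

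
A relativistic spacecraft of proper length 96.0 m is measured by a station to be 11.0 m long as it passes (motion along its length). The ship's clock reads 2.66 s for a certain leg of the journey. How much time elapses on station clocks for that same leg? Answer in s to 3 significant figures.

Δt ≈ 23.2 s

Length contraction ⇒ γ = L₀/L = 96.0/11.0 = 8.7273
Time dilation: Δt = γτ₀ = 8.7273 × 2.66 s = 23.2 s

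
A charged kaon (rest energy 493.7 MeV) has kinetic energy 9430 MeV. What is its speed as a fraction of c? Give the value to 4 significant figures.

γ = 1 + K/(m₀c²) = 1 + 9430/493.7 = 20.1007
β = √(1 − 1/γ²) = 0.9988

β ≈ 0.9988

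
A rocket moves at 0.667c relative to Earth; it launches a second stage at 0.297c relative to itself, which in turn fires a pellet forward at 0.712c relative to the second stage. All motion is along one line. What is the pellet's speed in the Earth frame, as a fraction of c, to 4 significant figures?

Compose boost 2: (0.297 + 0.667)/(1 + 0.297×0.667) = 0.9640/1.19810 = 0.804608
Compose boost 3: (0.712 + 0.804608)/(1 + 0.712×0.804608) = 1.51661/1.57288 = 0.9642

u ≈ 0.9642c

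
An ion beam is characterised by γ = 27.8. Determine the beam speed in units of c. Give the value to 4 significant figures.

β ≈ 0.9994

β = √(1 − 1/γ²) = √(1 − 1/27.8²) = √(0.998706) = 0.9994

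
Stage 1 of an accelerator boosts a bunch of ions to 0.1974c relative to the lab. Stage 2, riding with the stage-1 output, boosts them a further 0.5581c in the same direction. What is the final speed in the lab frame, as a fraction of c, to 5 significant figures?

Compose boost 2: (0.5581 + 0.1974)/(1 + 0.5581×0.1974) = 0.75550/1.110169 = 0.68053

u ≈ 0.68053c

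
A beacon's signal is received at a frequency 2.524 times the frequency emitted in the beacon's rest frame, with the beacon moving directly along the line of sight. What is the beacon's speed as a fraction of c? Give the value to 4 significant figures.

β ≈ 0.7287

f_obs/f_src = √((1+β)/(1−β)) = 2.524  ⇒  (1+β)/(1−β) = 6.37058
β = |1 − D²|/(1 + D²) = |1 − 6.37058|/(1 + 6.37058) = 0.7287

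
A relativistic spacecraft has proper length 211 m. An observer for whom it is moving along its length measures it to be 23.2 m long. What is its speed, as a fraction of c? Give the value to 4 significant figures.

γ = L₀/L = 211/23.2 = 9.09483
β = √(1 − 1/γ²) = 0.9939

β ≈ 0.9939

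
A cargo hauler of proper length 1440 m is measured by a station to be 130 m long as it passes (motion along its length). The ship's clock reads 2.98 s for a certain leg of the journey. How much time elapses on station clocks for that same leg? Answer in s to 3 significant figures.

Length contraction ⇒ γ = L₀/L = 1440/130 = 11.077
Time dilation: Δt = γτ₀ = 11.077 × 2.98 s = 33.0 s

Δt ≈ 33.0 s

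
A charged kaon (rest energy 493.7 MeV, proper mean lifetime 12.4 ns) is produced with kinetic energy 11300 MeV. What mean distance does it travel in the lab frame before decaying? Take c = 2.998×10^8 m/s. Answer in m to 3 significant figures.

d ≈ 88.7 m

γ = 1 + K/(m₀c²) = 1 + 11300/493.7 = 23.888
β = √(1 − 1/γ²) = 0.99912
Dilated lifetime: γτ₀ = 23.888 × 12.4 ns = 296.22 ns
d = βc·γτ₀ = 0.99912 × (2.998×10^8 m/s) × 2.9622×10^-7 s = 88.7 m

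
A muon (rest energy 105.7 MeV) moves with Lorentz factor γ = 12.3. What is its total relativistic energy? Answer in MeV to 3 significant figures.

γ = 12.3 (given)
E = γm₀c² = 12.3 × 105.7 MeV = 1300 MeV

E ≈ 1300 MeV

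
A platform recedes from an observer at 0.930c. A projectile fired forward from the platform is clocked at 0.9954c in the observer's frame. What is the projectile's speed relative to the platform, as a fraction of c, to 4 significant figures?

Inverse velocity addition: u' = (u − v)/(1 − uv/c²)
= (0.9954 − 0.930)/(1 − 0.9954×0.930) = 0.06540/0.0742780 = 0.8805

u' ≈ 0.8805c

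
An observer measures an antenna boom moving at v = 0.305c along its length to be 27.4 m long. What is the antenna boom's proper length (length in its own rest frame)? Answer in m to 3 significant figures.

γ = 1/√(1 − 0.305²) = 1.0500
L₀ = γL = 1.0500 × 27.4 = 28.8 m

L₀ ≈ 28.8 m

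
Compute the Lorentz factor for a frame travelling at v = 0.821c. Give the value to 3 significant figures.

γ = 1/√(1 − β²) = 1/√(1 − 0.821²) = 1/√(0.32596) = 1.75

γ ≈ 1.75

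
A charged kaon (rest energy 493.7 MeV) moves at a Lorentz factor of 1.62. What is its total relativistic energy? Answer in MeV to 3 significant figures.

γ = 1.62 (given)
E = γm₀c² = 1.62 × 493.7 MeV = 800 MeV

E ≈ 800 MeV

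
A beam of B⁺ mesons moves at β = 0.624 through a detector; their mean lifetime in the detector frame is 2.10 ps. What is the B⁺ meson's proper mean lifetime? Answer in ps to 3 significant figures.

τ₀ ≈ 1.64 ps

γ = 1/√(1 − 0.624²) = 1.2797
Proper time: τ₀ = Δt/γ = 2.10/1.2797 = 1.64 ps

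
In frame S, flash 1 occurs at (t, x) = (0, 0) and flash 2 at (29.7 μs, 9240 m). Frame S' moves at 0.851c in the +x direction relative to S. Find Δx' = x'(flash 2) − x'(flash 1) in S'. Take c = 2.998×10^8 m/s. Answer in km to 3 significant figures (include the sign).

γ = 1/√(1 − 0.851²) = 1.9042
Δx' = γ(Δx − vΔt) = 1.9042 × (9240 m − 0.851×(2.998×10^8 m/s)×29.7×10^-6 s)
= 1.9042 × (1662.6 m) = 3.17 km

Δx' ≈ 3.17 km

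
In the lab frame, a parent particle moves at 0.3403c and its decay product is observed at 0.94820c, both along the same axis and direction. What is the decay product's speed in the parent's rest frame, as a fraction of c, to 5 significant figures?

Inverse velocity addition: u' = (u − v)/(1 − uv/c²)
= (0.94820 − 0.3403)/(1 − 0.94820×0.3403) = 0.60790/0.6773275 = 0.89750

u' ≈ 0.89750c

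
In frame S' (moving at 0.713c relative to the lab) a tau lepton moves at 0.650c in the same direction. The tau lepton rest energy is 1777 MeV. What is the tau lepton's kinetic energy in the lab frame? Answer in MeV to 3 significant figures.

K ≈ 3100 MeV

u_lab = (0.650 + 0.713)/(1 + 0.650×0.713) = 0.931361
γ = 1/√(1 − 0.931361²) = 2.7465
K = (γ − 1)m₀c² = (2.7465 − 1) × 1777 = 1.7465 × 1777 = 3100 MeV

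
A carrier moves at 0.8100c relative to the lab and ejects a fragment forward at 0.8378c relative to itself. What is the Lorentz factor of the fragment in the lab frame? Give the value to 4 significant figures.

γ ≈ 5.243

u_lab = (0.8378 + 0.8100)/(1 + 0.8378×0.8100) = 1.6478/1.678618 = 0.9816408
γ = 1/√(1 − 0.9816408²) = 5.243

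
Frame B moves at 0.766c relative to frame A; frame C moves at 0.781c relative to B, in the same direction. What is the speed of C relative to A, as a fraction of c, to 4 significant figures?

Compose boost 2: (0.781 + 0.766)/(1 + 0.781×0.766) = 1.547/1.59825 = 0.9679

u ≈ 0.9679c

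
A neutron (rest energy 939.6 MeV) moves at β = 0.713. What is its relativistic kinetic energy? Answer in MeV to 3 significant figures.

γ = 1/√(1 − 0.713²) = 1.4262
K = (γ − 1)m₀c² = (1.4262 − 1) × 939.6 MeV = 0.42620 × 939.6 MeV = 400 MeV

K ≈ 400 MeV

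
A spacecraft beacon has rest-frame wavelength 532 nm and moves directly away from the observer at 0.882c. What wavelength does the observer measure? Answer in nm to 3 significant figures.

Relativistic Doppler: λ_obs = λ_src √((1+β)/(1−β))
= 532 × √(1.8820/0.11800) = 532 × 3.9936 = 2120 nm

λ_obs ≈ 2120 nm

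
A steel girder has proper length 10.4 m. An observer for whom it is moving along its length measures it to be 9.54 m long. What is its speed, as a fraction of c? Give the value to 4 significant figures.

γ = L₀/L = 10.4/9.54 = 1.09015
β = √(1 − 1/γ²) = 0.3982

β ≈ 0.3982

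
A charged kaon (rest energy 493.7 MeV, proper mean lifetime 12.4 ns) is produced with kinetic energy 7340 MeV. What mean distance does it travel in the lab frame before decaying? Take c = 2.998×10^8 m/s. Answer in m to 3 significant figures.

d ≈ 58.9 m

γ = 1 + K/(m₀c²) = 1 + 7340/493.7 = 15.867
β = √(1 − 1/γ²) = 0.99801
Dilated lifetime: γτ₀ = 15.867 × 12.4 ns = 196.75 ns
d = βc·γτ₀ = 0.99801 × (2.998×10^8 m/s) × 1.9675×10^-7 s = 58.9 m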